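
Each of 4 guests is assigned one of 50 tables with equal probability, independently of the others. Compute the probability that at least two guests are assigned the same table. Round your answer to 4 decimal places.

0.1156

It's easier to compute the probability that all 4 are distinct.
P(all distinct) = 50/50 · 49/50 · ··· · 47/50 ≈ 0.8844.
So the probability of at least one match is 1 − 0.8844 = 0.1156.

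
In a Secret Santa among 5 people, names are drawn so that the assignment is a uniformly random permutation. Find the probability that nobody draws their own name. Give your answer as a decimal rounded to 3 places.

0.367

This is the derangement probability: permutations of 5 with no fixed point.
D(5) = 5! · (1 − 1/1! + 1/2! − ··· + (−1)^5/5!) = 44.
P = 44/120 = 11/30 ≈ 0.367.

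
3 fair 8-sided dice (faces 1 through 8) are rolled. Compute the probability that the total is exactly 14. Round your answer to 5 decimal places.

There are 8^3 = 512 equally likely outcomes.
The number of ordered 3-tuples from {1,…,8} summing to 14 is 48.
P(sum = 14) = 48/512 = 3/32 ≈ 0.09375.

0.09375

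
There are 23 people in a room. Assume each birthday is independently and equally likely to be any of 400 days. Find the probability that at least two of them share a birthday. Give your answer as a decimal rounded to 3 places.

0.475

It's easier to compute the probability that all 23 are distinct.
P(all distinct) = 400/400 · 399/400 · ··· · 378/400 ≈ 0.525.
So the probability of at least one match is 1 − 0.525 = 0.475.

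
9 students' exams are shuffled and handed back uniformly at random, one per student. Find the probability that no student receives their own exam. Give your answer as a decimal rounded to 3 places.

This is the derangement probability: permutations of 9 with no fixed point.
D(9) = 9! · (1 − 1/1! + 1/2! − ··· + (−1)^9/9!) = 133496.
P = 133496/362880 = 16687/45360 ≈ 0.368.

0.368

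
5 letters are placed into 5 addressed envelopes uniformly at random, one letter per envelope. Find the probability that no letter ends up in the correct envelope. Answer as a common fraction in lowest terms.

This is the derangement probability: permutations of 5 with no fixed point.
D(5) = 5! · (1 − 1/1! + 1/2! − ··· + (−1)^5/5!) = 44.
P = 44/120 = 11/30.

11/30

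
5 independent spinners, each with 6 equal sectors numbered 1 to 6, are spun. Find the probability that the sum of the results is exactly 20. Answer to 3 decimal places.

0.084

There are 6^5 = 7776 equally likely outcomes.
The number of ordered 5-tuples from {1,…,6} summing to 20 is 651.
P(sum = 20) = 651/7776 = 217/2592 ≈ 0.084.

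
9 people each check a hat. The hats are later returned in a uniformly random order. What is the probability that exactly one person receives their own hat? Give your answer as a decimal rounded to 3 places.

Choose which one is fixed: C(9,1) = 9 ways.
The remaining 8 must have no fixed point: D(8) = 14833.
P = 9·14833/362880 = 2119/5760 ≈ 0.368.

0.368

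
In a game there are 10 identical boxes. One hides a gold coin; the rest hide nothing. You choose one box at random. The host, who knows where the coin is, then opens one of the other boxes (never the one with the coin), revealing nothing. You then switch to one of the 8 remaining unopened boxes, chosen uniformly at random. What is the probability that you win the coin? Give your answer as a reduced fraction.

9/80

Your original box holds the coin with probability 1/10, so the other 9 collectively hold it with probability 9/10.
The host can always find an empty box to open, so this doesn't change that 9/10; it is now spread over the 8 remaining unopened boxes.
P(win by switching) = (9/10) · (1/8) = 9/80.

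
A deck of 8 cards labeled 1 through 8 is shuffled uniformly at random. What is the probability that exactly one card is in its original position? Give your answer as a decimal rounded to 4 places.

0.3679

Choose which one is fixed: C(8,1) = 8 ways.
The remaining 7 must have no fixed point: D(7) = 1854.
P = 8·1854/40320 = 103/280 ≈ 0.3679.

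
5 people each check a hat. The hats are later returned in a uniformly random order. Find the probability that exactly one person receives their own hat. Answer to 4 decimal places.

0.3750

Choose which one is fixed: C(5,1) = 5 ways.
The remaining 4 must have no fixed point: D(4) = 9.
P = 5·9/120 = 3/8 ≈ 0.3750.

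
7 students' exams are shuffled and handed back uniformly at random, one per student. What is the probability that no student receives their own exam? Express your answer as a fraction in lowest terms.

This is the derangement probability: permutations of 7 with no fixed point.
D(7) = 7! · (1 − 1/1! + 1/2! − ··· + (−1)^7/7!) = 1854.
P = 1854/5040 = 103/280.

103/280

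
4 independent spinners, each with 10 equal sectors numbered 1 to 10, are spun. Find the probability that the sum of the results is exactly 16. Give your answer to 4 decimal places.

0.0415

There are 10^4 = 10000 equally likely outcomes.
The number of ordered 4-tuples from {1,…,10} summing to 16 is 415.
P(sum = 16) = 415/10000 = 83/2000 ≈ 0.0415.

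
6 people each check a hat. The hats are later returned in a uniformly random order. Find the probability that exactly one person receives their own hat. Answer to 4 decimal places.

0.3667

Choose which one is fixed: C(6,1) = 6 ways.
The remaining 5 must have no fixed point: D(5) = 44.
P = 6·44/720 = 11/30 ≈ 0.3667.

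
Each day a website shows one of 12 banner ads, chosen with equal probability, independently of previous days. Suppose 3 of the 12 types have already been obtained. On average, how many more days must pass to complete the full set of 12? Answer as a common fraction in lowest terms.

7129/210

Starting from 3 distinct types, each trial gives a new one with probability (12−i)/12 when i types are held, so the wait for the next new type is 12/(12−i).
E = 12/9 + 12/8 + 12/7 + 12/6 + 12/5 + 12/4 + 12/3 + 12/2 + 12/1 = 7129/210.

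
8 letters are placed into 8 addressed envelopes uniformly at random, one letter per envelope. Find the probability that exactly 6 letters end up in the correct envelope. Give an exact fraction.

1/1440

Choose which 6 of the 8 are fixed: C(8,6) = 28 ways.
The remaining 2 must have no fixed point: D(2) = 1.
P = 28·1/40320 = 1/1440.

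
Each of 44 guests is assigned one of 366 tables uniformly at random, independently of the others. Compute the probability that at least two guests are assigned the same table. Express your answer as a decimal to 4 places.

0.9324

It's easier to compute the probability that all 44 are distinct.
P(all distinct) = 366/366 · 365/366 · ··· · 323/366 ≈ 0.0676.
So the probability of at least one match is 1 − 0.0676 = 0.9324.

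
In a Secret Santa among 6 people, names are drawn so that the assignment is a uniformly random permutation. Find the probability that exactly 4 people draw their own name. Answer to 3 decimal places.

Choose which 4 of the 6 are fixed: C(6,4) = 15 ways.
The remaining 2 must have no fixed point: D(2) = 1.
P = 15·1/720 = 1/48 ≈ 0.021.

0.021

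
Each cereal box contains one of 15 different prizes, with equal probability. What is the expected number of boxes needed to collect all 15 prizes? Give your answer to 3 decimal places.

49.773

After i distinct types are collected, each trial gives a new one with probability (15−i)/15, so the expected wait for the next new type is 15/(15−i).
E = 15/15 + 15/14 + 15/13 + 15/12 + 15/11 + 15/10 + 15/9 + 15/8 + 15/7 + 15/6 + 15/5 + 15/4 + 15/3 + 15/2 + 15/1 = 1195757/24024 ≈ 49.773.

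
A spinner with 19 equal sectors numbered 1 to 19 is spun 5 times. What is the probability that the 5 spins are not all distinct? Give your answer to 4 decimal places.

P(all 5 different) = 19/19 · 18/19 · ··· · 15/19 ≈ 0.5635.
P(at least two equal) = 1 − 0.5635 = 0.4365.

0.4365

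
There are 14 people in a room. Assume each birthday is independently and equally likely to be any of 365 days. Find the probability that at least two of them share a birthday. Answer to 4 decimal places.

0.2231

It's easier to compute the probability that all 14 are distinct.
P(all distinct) = 365/365 · 364/365 · ··· · 352/365 ≈ 0.7769.
So the probability of at least one match is 1 − 0.7769 = 0.2231.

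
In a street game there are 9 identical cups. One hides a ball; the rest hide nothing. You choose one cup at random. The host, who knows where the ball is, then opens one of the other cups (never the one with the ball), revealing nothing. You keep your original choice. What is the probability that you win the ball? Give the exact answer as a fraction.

The host can always open an empty cup regardless of your choice, so this gives no information about your original cup.
P(win by staying) = 1/9.

1/9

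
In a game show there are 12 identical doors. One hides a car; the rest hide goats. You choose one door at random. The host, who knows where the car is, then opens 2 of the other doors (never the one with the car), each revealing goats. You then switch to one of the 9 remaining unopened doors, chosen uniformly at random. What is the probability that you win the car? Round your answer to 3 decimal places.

Your original door holds the car with probability 1/12, so the other 11 collectively hold it with probability 11/12.
The host can always find 2 empty doors to open, so the reveals don't change that 11/12; it is now spread over the 9 remaining unopened doors.
P(win by switching) = (11/12) · (1/9) = 11/108 ≈ 0.102.

0.102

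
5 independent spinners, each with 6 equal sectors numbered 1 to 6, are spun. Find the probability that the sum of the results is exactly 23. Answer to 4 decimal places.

0.0392

There are 6^5 = 7776 equally likely outcomes.
The number of ordered 5-tuples from {1,…,6} summing to 23 is 305.
P(sum = 23) = 305/7776 ≈ 0.0392.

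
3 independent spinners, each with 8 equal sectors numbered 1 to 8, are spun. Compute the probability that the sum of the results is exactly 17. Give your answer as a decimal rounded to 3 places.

There are 8^3 = 512 equally likely outcomes.
The number of ordered 3-tuples from {1,…,8} summing to 17 is 36.
P(sum = 17) = 36/512 = 9/128 ≈ 0.070.

0.070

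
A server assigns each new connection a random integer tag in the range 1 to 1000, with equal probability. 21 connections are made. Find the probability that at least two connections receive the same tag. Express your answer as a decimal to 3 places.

0.191

It's easier to compute the probability that all 21 are distinct.
P(all distinct) = 1000/1000 · 999/1000 · ··· · 980/1000 ≈ 0.809.
So the probability of at least one match is 1 − 0.809 = 0.191.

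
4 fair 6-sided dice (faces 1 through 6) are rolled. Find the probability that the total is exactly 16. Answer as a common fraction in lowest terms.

125/1296

There are 6^4 = 1296 equally likely outcomes.
The number of ordered 4-tuples from {1,…,6} summing to 16 is 125.
P(sum = 16) = 125/1296.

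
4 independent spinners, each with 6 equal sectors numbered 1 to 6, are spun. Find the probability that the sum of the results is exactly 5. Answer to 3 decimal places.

There are 6^4 = 1296 equally likely outcomes.
The number of ordered 4-tuples from {1,…,6} summing to 5 is 4.
P(sum = 5) = 4/1296 = 1/324 ≈ 0.003.

0.003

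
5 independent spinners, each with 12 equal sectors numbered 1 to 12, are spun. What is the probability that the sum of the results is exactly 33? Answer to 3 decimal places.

There are 12^5 = 248832 equally likely outcomes.
The number of ordered 5-tuples from {1,…,12} summing to 33 is 12435.
P(sum = 33) = 12435/248832 = 4145/82944 ≈ 0.050.

0.050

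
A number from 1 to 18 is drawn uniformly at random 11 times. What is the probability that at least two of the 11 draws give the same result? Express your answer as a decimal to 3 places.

P(all 11 different) = 18/18 · 17/18 · ··· · 8/18 ≈ 0.020.
P(at least two equal) = 1 − 0.020 = 0.980.

0.980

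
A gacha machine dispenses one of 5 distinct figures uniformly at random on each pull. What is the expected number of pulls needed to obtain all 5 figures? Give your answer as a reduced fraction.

137/12

After i distinct types are collected, each trial gives a new one with probability (5−i)/5, so the expected wait for the next new type is 5/(5−i).
E = 5/5 + 5/4 + 5/3 + 5/2 + 5/1 = 137/12.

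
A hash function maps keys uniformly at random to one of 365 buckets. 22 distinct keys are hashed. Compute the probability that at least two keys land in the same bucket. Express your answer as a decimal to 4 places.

0.4757

It's easier to compute the probability that all 22 are distinct.
P(all distinct) = 365/365 · 364/365 · ··· · 344/365 ≈ 0.5243.
So the probability of at least one match is 1 − 0.5243 = 0.4757.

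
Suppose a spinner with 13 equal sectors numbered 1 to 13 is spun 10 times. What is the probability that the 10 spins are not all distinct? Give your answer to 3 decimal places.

P(all 10 different) = 13/13 · 12/13 · ··· · 4/13 ≈ 0.008.
P(at least two equal) = 1 − 0.008 = 0.992.

0.992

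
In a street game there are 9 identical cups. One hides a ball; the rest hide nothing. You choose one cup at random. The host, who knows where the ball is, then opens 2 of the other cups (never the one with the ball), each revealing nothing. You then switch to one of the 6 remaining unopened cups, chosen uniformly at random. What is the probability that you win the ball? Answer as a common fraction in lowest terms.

4/27

Your original cup holds the ball with probability 1/9, so the other 8 collectively hold it with probability 8/9.
The host can always find 2 empty cups to open, so the reveals don't change that 8/9; it is now spread over the 6 remaining unopened cups.
P(win by switching) = (8/9) · (1/6) = 4/27.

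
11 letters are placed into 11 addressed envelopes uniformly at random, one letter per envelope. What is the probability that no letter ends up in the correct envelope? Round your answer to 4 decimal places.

This is the derangement probability: permutations of 11 with no fixed point.
D(11) = 11! · (1 − 1/1! + 1/2! − ··· + (−1)^11/11!) = 14684570.
P = 14684570/39916800 = 1468457/3991680 ≈ 0.3679.

0.3679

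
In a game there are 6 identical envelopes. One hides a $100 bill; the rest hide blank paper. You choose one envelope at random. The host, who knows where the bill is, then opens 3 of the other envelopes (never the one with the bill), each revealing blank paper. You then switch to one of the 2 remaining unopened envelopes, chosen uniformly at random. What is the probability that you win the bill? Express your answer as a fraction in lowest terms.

5/12

Your original envelope holds the bill with probability 1/6, so the other 5 collectively hold it with probability 5/6.
The host can always find 3 empty envelopes to open, so the reveals don't change that 5/6; it is now spread over the 2 remaining unopened envelopes.
P(win by switching) = (5/6) · (1/2) = 5/12.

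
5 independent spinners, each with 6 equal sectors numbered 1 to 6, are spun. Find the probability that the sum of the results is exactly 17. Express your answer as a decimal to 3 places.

There are 6^5 = 7776 equally likely outcomes.
The number of ordered 5-tuples from {1,…,6} summing to 17 is 780.
P(sum = 17) = 780/7776 = 65/648 ≈ 0.100.

0.100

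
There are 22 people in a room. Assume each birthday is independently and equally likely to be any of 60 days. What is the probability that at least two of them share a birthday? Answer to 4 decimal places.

It's easier to compute the probability that all 22 are distinct.
P(all distinct) = 60/60 · 59/60 · ··· · 39/60 ≈ 0.0121.
So the probability of at least one match is 1 − 0.0121 = 0.9879.

0.9879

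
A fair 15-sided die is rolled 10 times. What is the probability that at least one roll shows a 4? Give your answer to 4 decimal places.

0.4984

P(no roll shows a 4) = (14/15)^10 ≈ 0.5016.
P(at least one) = 1 − 0.5016 = 0.4984.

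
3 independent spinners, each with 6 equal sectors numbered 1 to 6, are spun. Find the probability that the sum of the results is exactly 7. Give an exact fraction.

There are 6^3 = 216 equally likely outcomes.
The number of ordered 3-tuples from {1,…,6} summing to 7 is 15.
P(sum = 7) = 15/216 = 5/72.

5/72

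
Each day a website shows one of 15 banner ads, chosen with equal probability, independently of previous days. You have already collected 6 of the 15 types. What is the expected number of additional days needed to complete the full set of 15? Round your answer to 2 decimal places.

42.43

Starting from 6 distinct types, each trial gives a new one with probability (15−i)/15 when i types are held, so the wait for the next new type is 15/(15−i).
E = 15/9 + 15/8 + 15/7 + 15/6 + 15/5 + 15/4 + 15/3 + 15/2 + 15/1 = 7129/168 ≈ 42.43.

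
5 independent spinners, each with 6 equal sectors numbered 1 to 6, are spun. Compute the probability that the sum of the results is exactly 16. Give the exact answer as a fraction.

245/2592

There are 6^5 = 7776 equally likely outcomes.
The number of ordered 5-tuples from {1,…,6} summing to 16 is 735.
P(sum = 16) = 735/7776 = 245/2592.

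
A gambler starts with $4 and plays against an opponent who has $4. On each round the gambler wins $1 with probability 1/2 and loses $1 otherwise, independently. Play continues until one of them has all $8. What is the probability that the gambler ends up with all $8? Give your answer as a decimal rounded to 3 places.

0.500

With a fair step, P(i) = ½P(i−1) + ½P(i+1) with P(0)=0, P(8)=1 has the linear solution P(i) = i/8.
P(4) = 4/8 = 1/2 ≈ 0.500.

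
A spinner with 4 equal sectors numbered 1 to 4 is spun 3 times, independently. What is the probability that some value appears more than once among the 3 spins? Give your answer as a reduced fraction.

P(all 3 different) = 4/4 · 3/4 · ··· · 2/4 = 3/8.
P(at least two equal) = 1 − 3/8 = 5/8.

5/8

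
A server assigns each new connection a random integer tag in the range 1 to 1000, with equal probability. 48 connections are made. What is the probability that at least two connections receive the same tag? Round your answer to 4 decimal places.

0.6822

It's easier to compute the probability that all 48 are distinct.
P(all distinct) = 1000/1000 · 999/1000 · ··· · 953/1000 ≈ 0.3178.
So the probability of at least one match is 1 − 0.3178 = 0.6822.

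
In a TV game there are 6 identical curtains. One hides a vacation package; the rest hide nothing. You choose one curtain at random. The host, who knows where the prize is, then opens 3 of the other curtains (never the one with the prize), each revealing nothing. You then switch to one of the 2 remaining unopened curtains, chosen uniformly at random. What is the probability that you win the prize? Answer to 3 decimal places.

0.417

Your original curtain holds the prize with probability 1/6, so the other 5 collectively hold it with probability 5/6.
The host can always find 3 empty curtains to open, so the reveals don't change that 5/6; it is now spread over the 2 remaining unopened curtains.
P(win by switching) = (5/6) · (1/2) = 5/12 ≈ 0.417.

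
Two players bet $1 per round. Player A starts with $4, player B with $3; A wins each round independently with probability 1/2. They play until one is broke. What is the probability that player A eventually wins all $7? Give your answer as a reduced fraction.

4/7

With a fair step, P(i) = ½P(i−1) + ½P(i+1) with P(0)=0, P(7)=1 has the linear solution P(i) = i/7.
P(4) = 4/7.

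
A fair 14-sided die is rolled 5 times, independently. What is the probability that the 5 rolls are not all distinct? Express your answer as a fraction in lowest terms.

P(all 5 different) = 14/14 · 13/14 · ··· · 10/14 = 2145/4802.
P(at least two equal) = 1 − 2145/4802 = 2657/4802.

2657/4802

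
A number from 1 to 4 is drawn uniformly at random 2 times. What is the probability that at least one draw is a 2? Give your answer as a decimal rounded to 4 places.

P(no draw is a 2) = (3/4)^2 ≈ 0.5625.
P(at least one) = 1 − 0.5625 = 0.4375.

0.4375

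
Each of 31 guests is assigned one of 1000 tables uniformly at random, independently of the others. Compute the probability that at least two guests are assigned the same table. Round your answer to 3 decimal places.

It's easier to compute the probability that all 31 are distinct.
P(all distinct) = 1000/1000 · 999/1000 · ··· · 970/1000 ≈ 0.625.
So the probability of at least one match is 1 − 0.625 = 0.375.

0.375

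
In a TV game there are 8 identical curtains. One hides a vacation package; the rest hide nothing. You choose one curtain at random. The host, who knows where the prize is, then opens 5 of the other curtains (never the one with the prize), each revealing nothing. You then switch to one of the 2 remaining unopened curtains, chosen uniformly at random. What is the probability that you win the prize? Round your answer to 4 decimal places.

0.4375

Your original curtain holds the prize with probability 1/8, so the other 7 collectively hold it with probability 7/8.
The host can always find 5 empty curtains to open, so the reveals don't change that 7/8; it is now spread over the 2 remaining unopened curtains.
P(win by switching) = (7/8) · (1/2) = 7/16 ≈ 0.4375.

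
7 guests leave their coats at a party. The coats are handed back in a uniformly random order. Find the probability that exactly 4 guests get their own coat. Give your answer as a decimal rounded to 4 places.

Choose which 4 of the 7 are fixed: C(7,4) = 35 ways.
The remaining 3 must have no fixed point: D(3) = 2.
P = 35·2/5040 = 1/72 ≈ 0.0139.

0.0139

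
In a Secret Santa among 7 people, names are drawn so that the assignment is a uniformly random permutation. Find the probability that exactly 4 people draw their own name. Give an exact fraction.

1/72

Choose which 4 of the 7 are fixed: C(7,4) = 35 ways.
The remaining 3 must have no fixed point: D(3) = 2.
P = 35·2/5040 = 1/72.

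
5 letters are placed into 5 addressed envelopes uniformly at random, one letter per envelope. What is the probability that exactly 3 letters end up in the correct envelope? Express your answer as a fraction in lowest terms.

Choose which 3 of the 5 are fixed: C(5,3) = 10 ways.
The remaining 2 must have no fixed point: D(2) = 1.
P = 10·1/120 = 1/12.

1/12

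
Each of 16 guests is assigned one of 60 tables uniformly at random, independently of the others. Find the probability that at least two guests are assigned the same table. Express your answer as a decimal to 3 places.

It's easier to compute the probability that all 16 are distinct.
P(all distinct) = 60/60 · 59/60 · ··· · 45/60 ≈ 0.111.
So the probability of at least one match is 1 − 0.111 = 0.889.

0.889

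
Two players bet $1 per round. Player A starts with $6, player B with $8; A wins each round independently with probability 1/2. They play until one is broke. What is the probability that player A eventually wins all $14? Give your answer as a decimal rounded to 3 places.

With a fair step, P(i) = ½P(i−1) + ½P(i+1) with P(0)=0, P(14)=1 has the linear solution P(i) = i/14.
P(6) = 6/14 = 3/7 ≈ 0.429.

0.429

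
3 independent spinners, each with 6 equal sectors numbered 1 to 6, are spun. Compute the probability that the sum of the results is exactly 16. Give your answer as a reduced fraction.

There are 6^3 = 216 equally likely outcomes.
The number of ordered 3-tuples from {1,…,6} summing to 16 is 6.
P(sum = 16) = 6/216 = 1/36.

1/36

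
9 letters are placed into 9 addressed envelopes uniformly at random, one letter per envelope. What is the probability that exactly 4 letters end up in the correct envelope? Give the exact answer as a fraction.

Choose which 4 of the 9 are fixed: C(9,4) = 126 ways.
The remaining 5 must have no fixed point: D(5) = 44.
P = 126·44/362880 = 11/720.

11/720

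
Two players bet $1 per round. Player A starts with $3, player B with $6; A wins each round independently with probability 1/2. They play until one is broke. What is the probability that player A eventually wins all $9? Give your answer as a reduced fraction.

1/3

With a fair step, P(i) = ½P(i−1) + ½P(i+1) with P(0)=0, P(9)=1 has the linear solution P(i) = i/9.
P(3) = 3/9 = 1/3.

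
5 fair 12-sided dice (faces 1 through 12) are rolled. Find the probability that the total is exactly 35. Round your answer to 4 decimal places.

There are 12^5 = 248832 equally likely outcomes.
The number of ordered 5-tuples from {1,…,12} summing to 35 is 11901.
P(sum = 35) = 11901/248832 = 3967/82944 ≈ 0.0478.

0.0478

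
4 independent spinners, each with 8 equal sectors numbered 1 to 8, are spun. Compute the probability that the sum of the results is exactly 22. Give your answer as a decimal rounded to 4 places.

0.0601

There are 8^4 = 4096 equally likely outcomes.
The number of ordered 4-tuples from {1,…,8} summing to 22 is 246.
P(sum = 22) = 246/4096 = 123/2048 ≈ 0.0601.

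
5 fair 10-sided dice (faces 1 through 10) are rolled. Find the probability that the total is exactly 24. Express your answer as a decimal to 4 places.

0.0528

There are 10^5 = 100000 equally likely outcomes.
The number of ordered 5-tuples from {1,…,10} summing to 24 is 5280.
P(sum = 24) = 5280/100000 = 33/625 ≈ 0.0528.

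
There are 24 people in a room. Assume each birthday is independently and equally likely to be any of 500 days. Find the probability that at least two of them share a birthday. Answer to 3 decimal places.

It's easier to compute the probability that all 24 are distinct.
P(all distinct) = 500/500 · 499/500 · ··· · 477/500 ≈ 0.571.
So the probability of at least one match is 1 − 0.571 = 0.429.

0.429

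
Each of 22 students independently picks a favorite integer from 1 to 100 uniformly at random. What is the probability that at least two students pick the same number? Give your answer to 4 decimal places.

0.9176

It's easier to compute the probability that all 22 are distinct.
P(all distinct) = 100/100 · 99/100 · ··· · 79/100 ≈ 0.0824.
So the probability of at least one match is 1 − 0.0824 = 0.9176.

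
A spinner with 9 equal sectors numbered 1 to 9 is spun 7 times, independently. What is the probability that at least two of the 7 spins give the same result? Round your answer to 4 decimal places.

0.9621

P(all 7 different) = 9/9 · 8/9 · ··· · 3/9 ≈ 0.0379.
P(at least two equal) = 1 − 0.0379 = 0.9621.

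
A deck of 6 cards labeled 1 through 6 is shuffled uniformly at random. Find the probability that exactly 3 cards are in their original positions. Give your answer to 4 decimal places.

0.0556

Choose which 3 of the 6 are fixed: C(6,3) = 20 ways.
The remaining 3 must have no fixed point: D(3) = 2.
P = 20·2/720 = 1/18 ≈ 0.0556.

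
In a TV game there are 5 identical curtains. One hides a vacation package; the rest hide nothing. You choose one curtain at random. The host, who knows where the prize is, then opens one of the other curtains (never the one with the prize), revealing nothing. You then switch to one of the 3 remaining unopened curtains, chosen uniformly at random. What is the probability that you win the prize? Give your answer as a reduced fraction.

Your original curtain holds the prize with probability 1/5, so the other 4 collectively hold it with probability 4/5.
The host can always find an empty curtain to open, so this doesn't change that 4/5; it is now spread over the 3 remaining unopened curtains.
P(win by switching) = (4/5) · (1/3) = 4/15.

4/15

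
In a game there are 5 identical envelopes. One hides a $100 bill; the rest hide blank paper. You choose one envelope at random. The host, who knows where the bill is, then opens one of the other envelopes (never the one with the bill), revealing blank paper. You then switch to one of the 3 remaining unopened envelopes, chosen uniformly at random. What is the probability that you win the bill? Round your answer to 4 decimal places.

Your original envelope holds the bill with probability 1/5, so the other 4 collectively hold it with probability 4/5.
The host can always find an empty envelope to open, so this doesn't change that 4/5; it is now spread over the 3 remaining unopened envelopes.
P(win by switching) = (4/5) · (1/3) = 4/15 ≈ 0.2667.

0.2667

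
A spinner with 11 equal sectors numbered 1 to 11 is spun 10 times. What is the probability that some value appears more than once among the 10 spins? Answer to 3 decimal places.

0.998

P(all 10 different) = 11/11 · 10/11 · ··· · 2/11 ≈ 0.002.
P(at least two equal) = 1 − 0.002 = 0.998.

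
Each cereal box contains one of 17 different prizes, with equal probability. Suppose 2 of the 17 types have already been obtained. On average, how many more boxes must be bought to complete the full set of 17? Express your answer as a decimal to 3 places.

Starting from 2 distinct types, each trial gives a new one with probability (17−i)/17 when i types are held, so the wait for the next new type is 17/(17−i).
E = 17/15 + 17/14 + 17/13 + 17/12 + 17/11 + 17/10 + 17/9 + 17/8 + 17/7 + 17/6 + 17/5 + 17/4 + 17/3 + 17/2 + 17/1 = 20327869/360360 ≈ 56.410.

56.410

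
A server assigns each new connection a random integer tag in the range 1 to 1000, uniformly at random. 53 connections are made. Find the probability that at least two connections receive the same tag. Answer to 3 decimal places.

0.754

It's easier to compute the probability that all 53 are distinct.
P(all distinct) = 1000/1000 · 999/1000 · ··· · 948/1000 ≈ 0.246.
So the probability of at least one match is 1 − 0.246 = 0.754.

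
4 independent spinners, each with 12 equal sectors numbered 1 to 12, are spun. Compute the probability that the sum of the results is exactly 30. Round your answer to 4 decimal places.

There are 12^4 = 20736 equally likely outcomes.
The number of ordered 4-tuples from {1,…,12} summing to 30 is 994.
P(sum = 30) = 994/20736 = 497/10368 ≈ 0.0479.

0.0479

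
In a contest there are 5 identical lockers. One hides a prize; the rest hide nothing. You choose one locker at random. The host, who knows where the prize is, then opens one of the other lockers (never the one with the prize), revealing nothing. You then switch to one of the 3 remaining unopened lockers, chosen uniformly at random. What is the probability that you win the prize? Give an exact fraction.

Your original locker holds the prize with probability 1/5, so the other 4 collectively hold it with probability 4/5.
The host can always find an empty locker to open, so this doesn't change that 4/5; it is now spread over the 3 remaining unopened lockers.
P(win by switching) = (4/5) · (1/3) = 4/15.

4/15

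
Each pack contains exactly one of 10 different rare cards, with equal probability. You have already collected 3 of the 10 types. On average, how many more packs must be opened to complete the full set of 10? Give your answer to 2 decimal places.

Starting from 3 distinct types, each trial gives a new one with probability (10−i)/10 when i types are held, so the wait for the next new type is 10/(10−i).
E = 10/7 + 10/6 + 10/5 + 10/4 + 10/3 + 10/2 + 10/1 = 363/14 ≈ 25.93.

25.93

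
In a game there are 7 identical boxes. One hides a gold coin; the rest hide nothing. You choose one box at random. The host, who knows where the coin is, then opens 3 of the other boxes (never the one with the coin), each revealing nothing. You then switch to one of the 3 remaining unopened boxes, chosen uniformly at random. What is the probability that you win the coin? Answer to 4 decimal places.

Your original box holds the coin with probability 1/7, so the other 6 collectively hold it with probability 6/7.
The host can always find 3 empty boxes to open, so the reveals don't change that 6/7; it is now spread over the 3 remaining unopened boxes.
P(win by switching) = (6/7) · (1/3) = 2/7 ≈ 0.2857.

0.2857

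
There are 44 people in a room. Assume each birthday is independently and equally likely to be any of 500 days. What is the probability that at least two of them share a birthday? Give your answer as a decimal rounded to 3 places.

0.858

It's easier to compute the probability that all 44 are distinct.
P(all distinct) = 500/500 · 499/500 · ··· · 457/500 ≈ 0.142.
So the probability of at least one match is 1 − 0.142 = 0.858.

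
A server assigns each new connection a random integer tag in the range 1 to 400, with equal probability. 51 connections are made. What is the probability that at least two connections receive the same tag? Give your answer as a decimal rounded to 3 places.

It's easier to compute the probability that all 51 are distinct.
P(all distinct) = 400/400 · 399/400 · ··· · 350/400 ≈ 0.036.
So the probability of at least one match is 1 − 0.036 = 0.964.

0.964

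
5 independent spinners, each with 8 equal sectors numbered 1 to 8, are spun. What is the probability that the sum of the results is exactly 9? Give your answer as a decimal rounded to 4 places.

0.0021

There are 8^5 = 32768 equally likely outcomes.
The number of ordered 5-tuples from {1,…,8} summing to 9 is 70.
P(sum = 9) = 70/32768 = 35/16384 ≈ 0.0021.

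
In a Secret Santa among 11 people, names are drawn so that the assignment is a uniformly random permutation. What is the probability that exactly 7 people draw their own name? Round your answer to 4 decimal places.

Choose which 7 of the 11 are fixed: C(11,7) = 330 ways.
The remaining 4 must have no fixed point: D(4) = 9.
P = 330·9/39916800 = 1/13440 ≈ 0.0001.

0.0001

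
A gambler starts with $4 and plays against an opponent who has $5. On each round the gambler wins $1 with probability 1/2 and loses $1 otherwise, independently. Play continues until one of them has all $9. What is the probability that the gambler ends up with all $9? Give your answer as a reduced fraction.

With a fair step, P(i) = ½P(i−1) + ½P(i+1) with P(0)=0, P(9)=1 has the linear solution P(i) = i/9.
P(4) = 4/9.

4/9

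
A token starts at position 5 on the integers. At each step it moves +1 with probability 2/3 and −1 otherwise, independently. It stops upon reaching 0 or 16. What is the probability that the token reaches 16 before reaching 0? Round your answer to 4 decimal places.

0.9688

Let r = q/p = (1/3)/(2/3) = 1/2. The recurrence P(i) = p·P(i+1) + q·P(i−1) with P(0)=0, P(16)=1 gives P(i) = (1 − r^i)/(1 − r^16).
P(5) = (1 − (1/2)^5) / (1 − (1/2)^16) = 63488/65535 ≈ 0.9688.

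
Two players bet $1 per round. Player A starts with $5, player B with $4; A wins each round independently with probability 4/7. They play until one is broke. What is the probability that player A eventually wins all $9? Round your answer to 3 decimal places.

0.825

Let r = q/p = (3/7)/(4/7) = 3/4. The recurrence P(i) = p·P(i+1) + q·P(i−1) with P(0)=0, P(9)=1 gives P(i) = (1 − r^i)/(1 − r^9).
P(5) = (1 − (3/4)^5) / (1 − (3/4)^9) = 199936/242461 ≈ 0.825.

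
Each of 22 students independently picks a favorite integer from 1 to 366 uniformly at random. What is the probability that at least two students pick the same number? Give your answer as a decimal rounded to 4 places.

0.4748

It's easier to compute the probability that all 22 are distinct.
P(all distinct) = 366/366 · 365/366 · ··· · 345/366 ≈ 0.5252.
So the probability of at least one match is 1 − 0.5252 = 0.4748.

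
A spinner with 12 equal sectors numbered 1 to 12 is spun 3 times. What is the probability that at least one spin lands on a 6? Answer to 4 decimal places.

P(no spin lands on a 6) = (11/12)^3 ≈ 0.7703.
P(at least one) = 1 − 0.7703 = 0.2297.

0.2297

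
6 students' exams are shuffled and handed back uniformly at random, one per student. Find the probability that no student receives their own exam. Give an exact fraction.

53/144

This is the derangement probability: permutations of 6 with no fixed point.
D(6) = 6! · (1 − 1/1! + 1/2! − ··· + (−1)^6/6!) = 265.
P = 265/720 = 53/144.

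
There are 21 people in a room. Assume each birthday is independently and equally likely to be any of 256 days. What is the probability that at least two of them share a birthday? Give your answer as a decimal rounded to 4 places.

0.5696

It's easier to compute the probability that all 21 are distinct.
P(all distinct) = 256/256 · 255/256 · ··· · 236/256 ≈ 0.4304.
So the probability of at least one match is 1 − 0.4304 = 0.5696.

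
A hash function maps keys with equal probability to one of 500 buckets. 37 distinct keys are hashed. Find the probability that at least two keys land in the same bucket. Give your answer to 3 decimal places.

0.745

It's easier to compute the probability that all 37 are distinct.
P(all distinct) = 500/500 · 499/500 · ··· · 464/500 ≈ 0.255.
So the probability of at least one match is 1 − 0.255 = 0.745.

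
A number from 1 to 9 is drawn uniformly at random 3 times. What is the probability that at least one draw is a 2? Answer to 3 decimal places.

0.298

P(no draw is a 2) = (8/9)^3 ≈ 0.702.
P(at least one) = 1 − 0.702 = 0.298.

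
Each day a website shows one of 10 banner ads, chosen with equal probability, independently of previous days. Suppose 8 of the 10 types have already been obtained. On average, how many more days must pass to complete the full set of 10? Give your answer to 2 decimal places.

Starting from 8 distinct types, each trial gives a new one with probability (10−i)/10 when i types are held, so the wait for the next new type is 10/(10−i).
E = 10/2 + 10/1 = 15 ≈ 15.00.

15.00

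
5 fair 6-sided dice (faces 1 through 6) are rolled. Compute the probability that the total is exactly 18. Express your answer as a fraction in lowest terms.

65/648

There are 6^5 = 7776 equally likely outcomes.
The number of ordered 5-tuples from {1,…,6} summing to 18 is 780.
P(sum = 18) = 780/7776 = 65/648.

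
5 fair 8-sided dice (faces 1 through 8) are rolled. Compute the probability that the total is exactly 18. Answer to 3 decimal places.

0.053

There are 8^5 = 32768 equally likely outcomes.
The number of ordered 5-tuples from {1,…,8} summing to 18 is 1750.
P(sum = 18) = 1750/32768 = 875/16384 ≈ 0.053.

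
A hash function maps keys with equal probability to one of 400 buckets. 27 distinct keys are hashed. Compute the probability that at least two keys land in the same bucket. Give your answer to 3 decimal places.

It's easier to compute the probability that all 27 are distinct.
P(all distinct) = 400/400 · 399/400 · ··· · 374/400 ≈ 0.408.
So the probability of at least one match is 1 − 0.408 = 0.592.

0.592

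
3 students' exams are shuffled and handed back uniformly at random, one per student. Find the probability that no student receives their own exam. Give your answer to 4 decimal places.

0.3333

This is the derangement probability: permutations of 3 with no fixed point.
D(3) = 3! · (1 − 1/1! + 1/2! − ··· + (−1)^3/3!) = 2.
P = 2/6 = 1/3 ≈ 0.3333.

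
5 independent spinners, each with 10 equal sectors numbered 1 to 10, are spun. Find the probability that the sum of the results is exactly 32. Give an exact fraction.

There are 10^5 = 100000 equally likely outcomes.
The number of ordered 5-tuples from {1,…,10} summing to 32 is 4840.
P(sum = 32) = 4840/100000 = 121/2500.

121/2500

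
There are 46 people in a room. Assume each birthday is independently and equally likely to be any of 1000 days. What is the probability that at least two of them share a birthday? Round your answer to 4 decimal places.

0.6504

It's easier to compute the probability that all 46 are distinct.
P(all distinct) = 1000/1000 · 999/1000 · ··· · 955/1000 ≈ 0.3496.
So the probability of at least one match is 1 − 0.3496 = 0.6504.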